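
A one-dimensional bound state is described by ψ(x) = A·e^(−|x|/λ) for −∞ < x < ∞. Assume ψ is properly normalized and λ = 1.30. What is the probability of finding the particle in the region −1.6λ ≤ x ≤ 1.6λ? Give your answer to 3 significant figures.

P = ∫_{−1.6λ}^{1.6λ} |ψ(x)|² dx.
With A² fixed by ∫|ψ|² = 1, i.e. A² = (λ)^(−1), substitute and integrate.
By symmetry take twice the x ≥ 0 contribution in numerator and denominator; the 2's cancel. In terms of u = x/λ (A² and the length scale cancel between numerator and denominator), P = [∫_{0}^{1.6} e^(-2·u) du] / [∫_{0}^{∞} e^(-2·u) du].
Using ∫ e^(-2·u) du = -e^(-2·u)/2, the numerator is 1/2 - e^(-16/5)/2 and the denominator is 1/2.
Evaluating gives P = 0.9592.

P ≈ 0.959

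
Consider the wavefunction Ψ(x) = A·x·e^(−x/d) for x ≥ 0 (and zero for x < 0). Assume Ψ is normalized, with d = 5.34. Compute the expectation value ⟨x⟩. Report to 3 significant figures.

The expectation value is the |Ψ|²-weighted average of x: ∫ x|Ψ|² dx.
Evaluating both integrals, ⟨x⟩ = 3·d/2.
With d = 5.34, ⟨x⟩ = 8.010.

⟨x⟩ ≈ 8.01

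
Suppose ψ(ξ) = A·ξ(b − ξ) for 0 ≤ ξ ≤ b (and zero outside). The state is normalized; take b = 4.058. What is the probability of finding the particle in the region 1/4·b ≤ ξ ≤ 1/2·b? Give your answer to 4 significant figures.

|ψ|² is the probability density, so P = ∫_{1/4·b}^{1/2·b} |ψ|² dξ.
With A² fixed by ∫|ψ|² = 1, i.e. A² = (b^5/30)^(−1), substitute and integrate.
Let u = ξ/b; then A² and the length scale cancel, so P = ∫_{1/4}^{1/2} u^2·(1 - u)^2 du ÷ ∫_{0}^{1} u^2·(1 - u)^2 du.
Using ∫ u^2·(1 - u)^2 du = u^3·(6·u^2 - 15·u + 10)/30, the numerator is ≈ 0.0132161 and the denominator is 1/30.
Evaluating gives P = 203/512.

P ≈ 0.3965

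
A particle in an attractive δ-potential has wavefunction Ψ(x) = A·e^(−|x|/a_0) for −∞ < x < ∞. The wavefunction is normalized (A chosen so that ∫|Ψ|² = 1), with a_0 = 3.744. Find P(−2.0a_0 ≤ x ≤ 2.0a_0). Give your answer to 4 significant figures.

P ≈ 0.9817

P = ∫_{−2.0a_0}^{2.0a_0} |Ψ(x)|² dx.
The normalization integral ∫|Ψ|²dx over the whole domain equals a_0·A², and A² cancels in the ratio.
By symmetry take twice the x ≥ 0 contribution in numerator and denominator; the 2's cancel. In terms of u = x/a_0 (A² and the length scale cancel between numerator and denominator), P = [∫_{0}^{2.0} e^(-2·u) du] / [∫_{0}^{∞} e^(-2·u) du].
With ∫ e^(-2·u) du = -e^(-2·u)/2 + C, the region integral is 1/2 - e^(-4)/2 and the full one is 1/2.
Evaluating gives P = 0.98168.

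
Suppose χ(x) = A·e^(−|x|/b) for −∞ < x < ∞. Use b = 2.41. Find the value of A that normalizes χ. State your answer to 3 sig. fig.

Normalization requires ∫|χ|² dx = 1, integrated from −∞ to ∞.
Recall ∫₀^∞ x^m e^(−x/β) dx = m!·β^(m+1), the integral (without the A² prefactor) comes out to b.
Plugging in b = 2.41 yields A = 0.6442.

A ≈ 0.644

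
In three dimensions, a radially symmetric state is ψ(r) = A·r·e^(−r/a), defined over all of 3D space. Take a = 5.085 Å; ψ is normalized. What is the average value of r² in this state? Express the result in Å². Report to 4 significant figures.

The expectation value is the |ψ|²-weighted average of r^2: ∫ r^2|ψ|² 4πr² dr.
The ratio of the moment integral to the normalization integral gives ⟨r²⟩ = 15·a^2/2.
Putting a = 5.085 gives 193.93.

⟨r^2⟩ ≈ 193.9 Å^2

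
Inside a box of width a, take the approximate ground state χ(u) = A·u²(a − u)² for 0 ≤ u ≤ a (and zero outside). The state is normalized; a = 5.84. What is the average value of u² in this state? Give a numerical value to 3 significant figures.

⟨u^2⟩ ≈ 9.30

The expectation value is the |χ|²-weighted average of u^2: ∫ u^2|χ|² du.
Expanding the polynomial and integrating term by term, the ratio of the moment integral to the normalization integral gives ⟨u²⟩ = 3·a^2/11.
Putting a = 5.84 gives 9.302.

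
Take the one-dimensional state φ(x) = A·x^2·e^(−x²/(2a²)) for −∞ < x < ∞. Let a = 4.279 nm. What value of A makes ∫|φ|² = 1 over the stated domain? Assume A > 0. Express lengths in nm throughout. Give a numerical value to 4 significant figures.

A ≈ 0.02290 nm^(-5/2)

The normalization condition is ∫|φ|² dx = 1 from −∞ to ∞.
With φ = A·x^2·e^(−x²/(2a²)), the integral evaluates to A²·[3·√(π)·a^5/4].
So A² = (3·√(π)·a^5/4)^(−1).
Plugging in a = 4.279 yields A = 0.022900.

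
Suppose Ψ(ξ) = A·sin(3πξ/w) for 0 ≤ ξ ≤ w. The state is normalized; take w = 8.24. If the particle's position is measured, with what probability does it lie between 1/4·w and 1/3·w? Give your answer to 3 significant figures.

The probability is P = ∫ |Ψ|² dξ over [1/4·w, 1/3·w].
Since A² = 1/(w/2), this is the region integral divided by the full normalization integral.
Let u = ξ/w; then A² and the length scale cancel, so P = ∫_{1/4}^{1/3} sin(3·π·u)^2 du ÷ ∫_{0}^{1} sin(3·π·u)^2 du.
An antiderivative of sin(3·π·u)^2 is u/2 - sin(6·π·u)/(12·π); evaluating from 1/4 to 1/3 gives 1/24 - 1/(12·π), while the full integral is 1/2.
Evaluating gives P = (-2 + π)/(12·π).

P ≈ 0.0303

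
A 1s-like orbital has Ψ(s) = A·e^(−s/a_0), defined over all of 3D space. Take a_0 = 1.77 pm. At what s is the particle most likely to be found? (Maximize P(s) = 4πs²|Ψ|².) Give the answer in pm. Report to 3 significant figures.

The maximum of P(s) = 4πs²|Ψ|² occurs where its derivative vanishes.
This gives s = a_0.
With a_0 = 1.77, the most probable radial distance is 1.770 pm.

s ≈ 1.77 pm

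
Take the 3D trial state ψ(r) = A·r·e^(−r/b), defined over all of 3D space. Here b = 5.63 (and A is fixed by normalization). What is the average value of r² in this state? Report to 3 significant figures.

By definition ⟨r²⟩ = ∫ r^2 |ψ(r)|² 4πr² dr.
Recall ∫₀^∞ r^m e^(−r/β) dr = m!·β^(m+1), evaluating both integrals, ⟨r²⟩ = 15·b^2/2.
Putting b = 5.63 gives 237.7.

⟨r^2⟩ ≈ 238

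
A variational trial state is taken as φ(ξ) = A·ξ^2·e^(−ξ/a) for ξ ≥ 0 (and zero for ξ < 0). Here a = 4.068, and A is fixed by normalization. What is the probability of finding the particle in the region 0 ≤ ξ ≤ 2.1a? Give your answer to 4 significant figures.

The probability is P = ∫ |φ|² dξ over [0, 2.1a].
The normalization integral ∫|φ|²dξ over the whole domain equals 3·a^5/4·A², and A² cancels in the ratio.
Substituting u = ξ/a, A² and the length scale cancel in the ratio: P = ∫_{0}^{2.1} u^4·e^(-2·u) du / ∫_{0}^{∞} u^4·e^(-2·u) du.
An antiderivative of u^4·e^(-2·u) is -(u^4/2 + u^3 + 3·u^2/2 + 3·u/2 + 3/4)·e^(-2·u); evaluating from 0 to 2.1 gives ≈ 0.307630, while the full integral is 3/4.
Taking the ratio, P = 0.41017.

P ≈ 0.4102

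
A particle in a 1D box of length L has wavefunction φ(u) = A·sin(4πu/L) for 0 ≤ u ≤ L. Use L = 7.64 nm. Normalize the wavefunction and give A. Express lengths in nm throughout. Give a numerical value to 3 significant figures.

A ≈ 0.512 nm^(-1/2)

We need A² ∫|f|² du = 1, taking the integral from 0 to L.
The integral (without the A² prefactor) comes out to L/2.
Setting this equal to 1 gives A² = 1/(L/2).
With L = 7.64: A² = 0.2618 and A = 0.5116.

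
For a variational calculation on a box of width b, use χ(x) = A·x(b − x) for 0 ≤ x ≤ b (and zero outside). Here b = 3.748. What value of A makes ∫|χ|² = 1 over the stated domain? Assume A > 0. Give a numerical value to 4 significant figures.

We need A² ∫|f|² dx = 1, taking the integral from 0 to b.
Expanding the polynomial and integrating term by term, carrying out the integral gives A² · b^5/30.
With b = 3.748: A² = 0.040562 and A = 0.20140.

A ≈ 0.2014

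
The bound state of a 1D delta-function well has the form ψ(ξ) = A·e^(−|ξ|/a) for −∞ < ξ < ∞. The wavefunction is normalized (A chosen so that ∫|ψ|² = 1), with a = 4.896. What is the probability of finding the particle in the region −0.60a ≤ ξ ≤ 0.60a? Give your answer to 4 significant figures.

P = ∫_{−0.60a}^{0.60a} |ψ(ξ)|² dξ.
The normalization integral ∫|ψ|²dξ over the whole domain equals a·A², and A² cancels in the ratio.
By symmetry take twice the ξ ≥ 0 contribution in numerator and denominator; the 2's cancel. Substituting u = ξ/a, A² and the length scale cancel in the ratio: P = ∫_{0}^{0.60} e^(-2·u) du / ∫_{0}^{∞} e^(-2·u) du.
An antiderivative of e^(-2·u) is -e^(-2·u)/2; evaluating from 0 to 0.60 gives 1/2 - e^(-6/5)/2, while the full integral is 1/2.
The result is P = 0.69881.

P ≈ 0.6988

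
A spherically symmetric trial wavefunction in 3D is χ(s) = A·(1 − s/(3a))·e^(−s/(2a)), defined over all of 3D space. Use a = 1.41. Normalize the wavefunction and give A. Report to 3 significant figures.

The normalization condition is ∫|χ|² 4πs² ds = 1 from 0 to ∞.
The angular integral contributes 4π, leaving ∫₀^∞ s²|χ|² ds.
With ∫₀^∞ s^4 e^(−αs) ds = 4!/α^5, ∫|χ|² 4πs² ds = A²·(8·π·a^3/3).
Hence A² = 1/[8·π·a^3/3].
Plugging in a = 1.41 yields A = 0.2064.

A ≈ 0.206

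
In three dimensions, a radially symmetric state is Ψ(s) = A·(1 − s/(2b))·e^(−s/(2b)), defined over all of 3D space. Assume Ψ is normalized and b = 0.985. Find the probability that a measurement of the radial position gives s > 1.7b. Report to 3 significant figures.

Integrate the radial probability density 4πs²|Ψ|² over s > 1.7b.
The full normalization integral is A²·[8·π·b^3] = 1, fixing A².
Let u = s/b; then A², 4π and the length scale all cancel, so P = ∫_{1.7}^{∞} u^2·(1 - u/2)^2·e^(-u) du ÷ ∫_{0}^{∞} u^2·(1 - u/2)^2·e^(-u) du.
An antiderivative of u^2·(1 - u/2)^2·e^(-u) is -(u^4/4 + u^2 + 2·u + 2)·e^(-u); evaluating from 1.7 to ∞ gives ≈ 1.8959, while the full integral is 2.
The region integral divided by the full integral gives P = 0.9479.

P ≈ 0.948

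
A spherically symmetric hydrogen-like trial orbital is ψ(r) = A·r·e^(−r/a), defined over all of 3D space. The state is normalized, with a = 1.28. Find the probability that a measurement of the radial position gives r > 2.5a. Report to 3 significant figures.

P ≈ 0.440

P = ∫ |ψ|² 4πr² dr over r > 2.5a.
A² is fixed by ∫₀^∞ 4πr²|ψ|² dr = 1, i.e. A² = (3·π·a^5)^(−1).
Let u = r/a; then A², 4π and the length scale all cancel, so P = ∫_{2.5}^{∞} u^4·e^(-2·u) du ÷ ∫_{0}^{∞} u^4·e^(-2·u) du.
With ∫ u^4·e^(-2·u) du = -(u^4/2 + u^3 + 3·u^2/2 + 3·u/2 + 3/4)·e^(-2·u) + C, the region integral is 1569·e^(-5)/32 and the full one is 3/4.
Taking the ratio yields P = 0.4405.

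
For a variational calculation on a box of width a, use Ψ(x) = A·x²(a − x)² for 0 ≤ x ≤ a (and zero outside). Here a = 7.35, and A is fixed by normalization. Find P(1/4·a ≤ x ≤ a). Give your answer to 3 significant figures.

P ≈ 0.951

|Ψ|² is the probability density, so P = ∫_{1/4·a}^{a} |Ψ|² dx.
With A² fixed by ∫|Ψ|² = 1, i.e. A² = (a^9/630)^(−1), substitute and integrate.
Let u = x/a; then A² and the length scale cancel, so P = ∫_{1/4}^{1} u^4·(1 - u)^4 du ÷ ∫_{0}^{1} u^4·(1 - u)^4 du.
An antiderivative of u^4·(1 - u)^4 is u^5·(70·u^4 - 315·u^3 + 540·u^2 - 420·u + 126)/630; evaluating from 1/4 to 1 gives ≈ 0.0015096, while the full integral is 1/630.
Evaluating gives P = 0.9511.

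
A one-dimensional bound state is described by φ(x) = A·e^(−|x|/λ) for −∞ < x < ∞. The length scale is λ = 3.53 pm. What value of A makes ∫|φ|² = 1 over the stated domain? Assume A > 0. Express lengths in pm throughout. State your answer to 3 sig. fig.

A ≈ 0.532 pm^(-1/2)

We need A² ∫|f|² dx = 1, taking the integral from −∞ to ∞.
∫|φ|² dx = A²·(λ).
Setting this equal to 1 gives A² = 1/(λ).
Substituting λ = 3.53 gives A² = 0.2833, so A = 0.5322.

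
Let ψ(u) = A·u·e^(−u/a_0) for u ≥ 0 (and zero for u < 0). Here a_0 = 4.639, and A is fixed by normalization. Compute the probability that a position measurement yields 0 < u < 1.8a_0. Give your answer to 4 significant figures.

P ≈ 0.6973

|ψ|² is the probability density, so P = ∫_{0}^{1.8a_0} |ψ|² du.
Since A² = 1/(a_0^3/4), this is the region integral divided by the full normalization integral.
Let t = u/a_0; then A² and the length scale cancel, so P = ∫_{0}^{1.8} t^2·e^(-2·t) dt ÷ ∫_{0}^{∞} t^2·e^(-2·t) dt.
Using ∫ t^2·e^(-2·t) dt = -(2·t^2 + 2·t + 1)·e^(-2·t)/4, the numerator is 1/4 - 277·e^(-18/5)/100 and the denominator is 1/4.
The result is P = 0.69725.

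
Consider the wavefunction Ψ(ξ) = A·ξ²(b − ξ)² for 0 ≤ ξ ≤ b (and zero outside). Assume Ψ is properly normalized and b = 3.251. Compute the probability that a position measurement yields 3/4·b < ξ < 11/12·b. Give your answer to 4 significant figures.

P ≈ 0.04855

|Ψ|² is the probability density, so P = ∫_{3/4·b}^{11/12·b} |Ψ|² dξ.
With A² fixed by ∫|Ψ|² = 1, i.e. A² = (b^9/630)^(−1), substitute and integrate.
In terms of u = ξ/b (A² and the length scale cancel between numerator and denominator), P = [∫_{3/4}^{11/12} u^4·(1 - u)^4 du] / [∫_{0}^{1} u^4·(1 - u)^4 du].
An antiderivative of u^4·(1 - u)^4 is u^5·(70·u^4 - 315·u^3 + 540·u^2 - 420·u + 126)/630; evaluating from 3/4 to 11/12 gives ≈ 0.0000770591, while the full integral is 1/630.
The result is P = 0.048547.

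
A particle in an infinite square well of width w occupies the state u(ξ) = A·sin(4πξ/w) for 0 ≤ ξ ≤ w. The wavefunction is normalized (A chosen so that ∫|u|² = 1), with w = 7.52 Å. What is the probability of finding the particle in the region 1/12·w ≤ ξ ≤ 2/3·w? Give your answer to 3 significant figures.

|u|² is the probability density, so P = ∫_{1/12·w}^{2/3·w} |u|² dξ.
Since A² = 1/(w/2), this is the region integral divided by the full normalization integral.
Substituting t = ξ/w, A² and the length scale cancel in the ratio: P = ∫_{1/12}^{2/3} sin(4·π·t)^2 dt / ∫_{0}^{1} sin(4·π·t)^2 dt.
An antiderivative of sin(4·π·t)^2 is t/2 - sin(4·π·t)·cos(4·π·t)/(8·π); evaluating from 1/12 to 2/3 gives √(3)/(16·π) + 7/24, while the full integral is 1/2.
The result is P = √(3)/(8·π) + 7/12.

P ≈ 0.652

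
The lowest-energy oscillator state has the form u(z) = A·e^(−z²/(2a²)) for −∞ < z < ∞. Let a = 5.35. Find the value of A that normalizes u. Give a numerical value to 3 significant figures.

We need A² ∫|f|² dz = 1, taking the integral from −∞ to ∞.
The integral (without the A² prefactor) comes out to √(π)·a.
Hence A² = 1/[√(π)·a].
Substituting a = 5.35 gives A² = 0.1055, so A = 0.3247.

A ≈ 0.325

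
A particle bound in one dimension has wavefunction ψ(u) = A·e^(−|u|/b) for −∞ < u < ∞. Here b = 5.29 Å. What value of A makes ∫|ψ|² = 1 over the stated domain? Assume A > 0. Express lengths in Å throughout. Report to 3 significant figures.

We need A² ∫|f|² du = 1, taking the integral from −∞ to ∞.
With ∫₀^∞ u^0 e^(−αu) du = 0!/α^1, ∫|ψ|² du = A²·(b).
Setting this equal to 1 gives A² = 1/(b).
Substituting b = 5.29 gives A² = 0.1890, so A = 0.4348.

A ≈ 0.435 Å^(-1/2)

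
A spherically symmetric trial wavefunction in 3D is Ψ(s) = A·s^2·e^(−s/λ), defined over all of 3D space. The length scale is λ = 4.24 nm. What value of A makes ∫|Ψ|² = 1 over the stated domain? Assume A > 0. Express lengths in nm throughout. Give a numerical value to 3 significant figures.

We need A² ∫|f|² 4πs² ds = 1, taking the integral from 0 to ∞.
In 3D with spherical symmetry the volume element is 4πs² ds.
Using ∫₀^∞ sⁿ e^(−αs) ds = n!/αⁿ⁺¹, the integral (without the A² prefactor) comes out to 45·π·λ^7/2.
Setting this equal to 1 gives A² = 1/(45·π·λ^7/2).
Substituting λ = 4.24 gives A² = 5.743E-7, so A = 0.0007578.

A ≈ 0.000758 nm^(-7/2)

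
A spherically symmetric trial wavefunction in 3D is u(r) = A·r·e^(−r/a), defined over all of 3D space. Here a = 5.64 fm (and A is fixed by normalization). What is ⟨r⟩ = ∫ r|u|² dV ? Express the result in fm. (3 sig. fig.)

By definition ⟨r⟩ = ∫ r |u(r)|² 4πr² dr.
Evaluating both integrals, ⟨r⟩ = 5·a/2.
With a = 5.64, ⟨r⟩ = 14.10.

⟨r⟩ ≈ 14.1 fm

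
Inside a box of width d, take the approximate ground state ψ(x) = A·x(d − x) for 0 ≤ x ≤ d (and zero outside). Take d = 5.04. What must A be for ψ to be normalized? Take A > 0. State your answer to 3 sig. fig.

We need A² ∫|f|² dx = 1, taking the integral from 0 to d.
Expanding the polynomial and integrating term by term, with ψ = A·x(d − x), the integral evaluates to A²·[d^5/30].
With d = 5.04: A² = 0.009225 and A = 0.09605.

A ≈ 0.0960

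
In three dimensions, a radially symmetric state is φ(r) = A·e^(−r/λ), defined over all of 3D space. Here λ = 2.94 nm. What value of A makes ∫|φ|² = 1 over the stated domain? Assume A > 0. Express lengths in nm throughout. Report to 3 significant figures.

Require ∫ |φ|² 4πr² dr = 1 over the whole domain.
With ∫₀^∞ r^2 e^(−αr) dr = 2!/α^3, with φ = A·e^(−r/λ), the integral evaluates to A²·[π·λ^3].
Setting this equal to 1 gives A² = 1/(π·λ^3).
Plugging in λ = 2.94 yields A = 0.1119.

A ≈ 0.112 nm^(-3/2)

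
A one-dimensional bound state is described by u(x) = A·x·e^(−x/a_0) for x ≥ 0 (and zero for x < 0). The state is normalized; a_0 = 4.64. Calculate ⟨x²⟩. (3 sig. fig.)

⟨x²⟩ = ∫ x^2 |u|² dx over the full domain.
Recall ∫₀^∞ x^m e^(−x/β) dx = m!·β^(m+1), evaluating both integrals, ⟨x²⟩ = 3·a_0^2.
Putting a_0 = 4.64 gives 64.59.

⟨x^2⟩ ≈ 64.6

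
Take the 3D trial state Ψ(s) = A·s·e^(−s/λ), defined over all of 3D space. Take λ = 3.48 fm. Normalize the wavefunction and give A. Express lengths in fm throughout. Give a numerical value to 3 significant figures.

A ≈ 0.0144 fm^(-5/2)

Require ∫ |Ψ|² 4πs² ds = 1 over the whole domain.
In 3D with spherical symmetry the volume element is 4πs² ds.
With ∫₀^∞ s^4 e^(−αs) ds = 4!/α^5, with Ψ = A·s·e^(−s/λ), the integral evaluates to A²·[3·π·λ^5].
Hence A² = 1/[3·π·λ^5].
Substituting λ = 3.48 gives A² = 0.0002079, so A = 0.01442.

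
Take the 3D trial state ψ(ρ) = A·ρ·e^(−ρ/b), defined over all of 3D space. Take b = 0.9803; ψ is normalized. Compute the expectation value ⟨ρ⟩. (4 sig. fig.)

⟨ρ⟩ = ∫ ρ |ψ|² 4πρ² dρ over the full domain.
With ∫₀^∞ ρ^5 e^(−αρ) dρ = 5!/α^6, evaluating both integrals, ⟨ρ⟩ = 5·b/2.
With b = 0.9803, ⟨ρ⟩ = 2.4508.

⟨ρ⟩ ≈ 2.451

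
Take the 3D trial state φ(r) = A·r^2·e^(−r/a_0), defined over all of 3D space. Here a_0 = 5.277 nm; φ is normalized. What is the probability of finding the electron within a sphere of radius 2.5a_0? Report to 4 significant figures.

P ≈ 0.2378

Integrate the radial probability density 4πr²|φ|² over r ≤ 2.5a_0.
The full normalization integral is A²·[45·π·a_0^7/2] = 1, fixing A².
Let u = r/a_0; then A², 4π and the length scale all cancel, so P = ∫_{0}^{2.5} u^6·e^(-2·u) du ÷ ∫_{0}^{∞} u^6·e^(-2·u) du.
An antiderivative of u^6·e^(-2·u) is -(4·u^6 + 12·u^5 + 30·u^4 + 60·u^3 + 90·u^2 + 90·u + 45)·e^(-2·u)/8; evaluating from 0 to 2.5 gives ≈ 1.33772, while the full integral is 45/8.
The region integral divided by the full integral gives P = 0.23782.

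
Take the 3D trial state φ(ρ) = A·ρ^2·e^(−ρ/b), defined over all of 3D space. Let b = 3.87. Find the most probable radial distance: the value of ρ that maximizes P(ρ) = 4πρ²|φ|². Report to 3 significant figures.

The maximum of P(ρ) = 4πρ²|φ|² occurs where its derivative vanishes.
This gives ρ = 3·b.
With b = 3.87, the most probable radial distance is 11.61.

ρ ≈ 11.6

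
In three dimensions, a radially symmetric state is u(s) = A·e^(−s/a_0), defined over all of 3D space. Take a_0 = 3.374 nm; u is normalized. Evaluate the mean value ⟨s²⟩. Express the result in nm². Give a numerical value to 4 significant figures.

⟨s^2⟩ ≈ 34.15 nm^2

By definition ⟨s²⟩ = ∫ s^2 |u(s)|² 4πs² ds.
Using ∫₀^∞ sⁿ e^(−αs) ds = n!/αⁿ⁺¹, evaluating both integrals, ⟨s²⟩ = 3·a_0^2.
Putting a_0 = 3.374 gives 34.152.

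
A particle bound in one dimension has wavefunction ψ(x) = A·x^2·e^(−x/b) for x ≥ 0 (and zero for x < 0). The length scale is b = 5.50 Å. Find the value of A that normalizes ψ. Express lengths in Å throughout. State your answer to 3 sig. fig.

We need A² ∫|f|² dx = 1, taking the integral from 0 to ∞.
With ∫₀^∞ x^4 e^(−αx) dx = 4!/α^5, ∫|ψ|² dx = A²·(3·b^5/4).
Hence A² = 1/[3·b^5/4].
Plugging in b = 5.50 yields A = 0.01628.

A ≈ 0.0163 Å^(-5/2)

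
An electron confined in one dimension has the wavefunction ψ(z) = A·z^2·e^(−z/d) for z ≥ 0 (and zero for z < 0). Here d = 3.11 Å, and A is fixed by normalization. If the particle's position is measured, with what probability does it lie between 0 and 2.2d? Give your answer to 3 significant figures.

The probability is P = ∫ |ψ|² dz over [0, 2.2d].
With A² fixed by ∫|ψ|² = 1, i.e. A² = (3·d^5/4)^(−1), substitute and integrate.
Substituting u = z/d, A² and the length scale cancel in the ratio: P = ∫_{0}^{2.2} u^4·e^(-2·u) du / ∫_{0}^{∞} u^4·e^(-2·u) du.
Using ∫ u^4·e^(-2·u) du = -(u^4/2 + u^3 + 3·u^2/2 + 3·u/2 + 3/4)·e^(-2·u), the numerator is ≈ 0.33661 and the denominator is 3/4.
This works out to P = 0.4488.

P ≈ 0.449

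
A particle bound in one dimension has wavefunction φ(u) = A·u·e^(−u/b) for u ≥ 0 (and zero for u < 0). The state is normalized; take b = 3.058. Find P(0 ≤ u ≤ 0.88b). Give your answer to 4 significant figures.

P ≈ 0.2587

|φ|² is the probability density, so P = ∫_{0}^{0.88b} |φ|² du.
The normalization integral ∫|φ|²du over the whole domain equals b^3/4·A², and A² cancels in the ratio.
Let t = u/b; then A² and the length scale cancel, so P = ∫_{0}^{0.88} t^2·e^(-2·t) dt ÷ ∫_{0}^{∞} t^2·e^(-2·t) dt.
With ∫ t^2·e^(-2·t) dt = -(2·t^2 + 2·t + 1)·e^(-2·t)/4 + C, the region integral is 1/4 - 2693·e^(-44/25)/2500 and the full one is 1/4.
The result is P = 0.25869.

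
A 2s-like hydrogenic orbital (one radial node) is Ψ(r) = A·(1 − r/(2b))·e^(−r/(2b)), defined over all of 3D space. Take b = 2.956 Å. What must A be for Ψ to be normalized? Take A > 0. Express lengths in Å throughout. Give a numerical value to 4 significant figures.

A ≈ 0.03925 Å^(-3/2)

We need A² ∫|f|² 4πr² dr = 1, taking the integral from 0 to ∞.
In 3D with spherical symmetry the volume element is 4πr² dr.
Recall ∫₀^∞ r^m e^(−r/β) dr = m!·β^(m+1), ∫|Ψ|² 4πr² dr = A²·(8·π·b^3).
With b = 2.956: A² = 0.0015404 and A = 0.039249.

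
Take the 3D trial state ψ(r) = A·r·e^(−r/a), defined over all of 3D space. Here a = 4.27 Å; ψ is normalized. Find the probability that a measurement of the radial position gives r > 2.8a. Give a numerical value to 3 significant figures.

P ≈ 0.342

With dV = 4πr²dr, the probability is ∫|ψ|² dV over r > 2.8a.
A² is fixed by ∫₀^∞ 4πr²|ψ|² dr = 1, i.e. A² = (3·π·a^5)^(−1).
In terms of u = r/a (A², 4π and the length scale all cancel between numerator and denominator), P = [∫_{2.8}^{∞} u^4·e^(-2·u) du] / [∫_{0}^{∞} u^4·e^(-2·u) du].
An antiderivative of u^4·e^(-2·u) is -(u^4/2 + u^3 + 3·u^2/2 + 3·u/2 + 3/4)·e^(-2·u); evaluating from 2.8 to ∞ gives ≈ 0.25661, while the full integral is 3/4.
Taking the ratio yields P = 0.3422.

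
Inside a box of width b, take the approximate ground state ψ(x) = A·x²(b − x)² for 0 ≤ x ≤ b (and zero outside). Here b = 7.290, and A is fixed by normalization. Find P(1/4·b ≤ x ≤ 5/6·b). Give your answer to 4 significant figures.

|ψ|² is the probability density, so P = ∫_{1/4·b}^{5/6·b} |ψ|² dx.
The normalization integral ∫|ψ|²dx over the whole domain equals b^9/630·A², and A² cancels in the ratio.
Let u = x/b; then A² and the length scale cancel, so P = ∫_{1/4}^{5/6} u^4·(1 - u)^4 du ÷ ∫_{0}^{1} u^4·(1 - u)^4 du.
With ∫ u^4·(1 - u)^4 du = u^5·(70·u^4 - 315·u^3 + 540·u^2 - 420·u + 126)/630 + C, the region integral is ≈ 0.00149543 and the full one is 1/630.
Evaluating gives P = 0.94212.

P ≈ 0.9421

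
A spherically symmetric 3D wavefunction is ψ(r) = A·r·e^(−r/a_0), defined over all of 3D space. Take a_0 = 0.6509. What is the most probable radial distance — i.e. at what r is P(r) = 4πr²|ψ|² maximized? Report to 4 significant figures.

r ≈ 1.302

The maximum of P(r) = 4πr²|ψ|² occurs where its derivative vanishes.
Solving yields r = 2·a_0.
With a_0 = 0.6509, the most probable radial distance is 1.3018.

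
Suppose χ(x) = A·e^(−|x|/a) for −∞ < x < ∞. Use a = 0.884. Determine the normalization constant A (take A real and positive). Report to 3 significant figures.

We need A² ∫|f|² dx = 1, taking the integral from −∞ to ∞.
∫|χ|² dx = A²·(a).
Setting this equal to 1 gives A² = 1/(a).
Plugging in a = 0.884 yields A = 1.064.

A ≈ 1.06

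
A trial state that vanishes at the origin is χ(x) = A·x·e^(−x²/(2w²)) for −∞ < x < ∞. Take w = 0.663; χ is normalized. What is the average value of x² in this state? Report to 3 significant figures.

The expectation value is the |χ|²-weighted average of x^2: ∫ x^2|χ|² dx.
Evaluating both integrals, ⟨x²⟩ = 3·w^2/2.
With w = 0.663, ⟨x^2⟩ = 0.6594.

⟨x^2⟩ ≈ 0.659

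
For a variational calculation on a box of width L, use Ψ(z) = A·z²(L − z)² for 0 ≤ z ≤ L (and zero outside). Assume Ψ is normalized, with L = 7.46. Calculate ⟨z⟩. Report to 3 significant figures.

⟨z⟩ ≈ 3.73

⟨z⟩ = ∫ z |Ψ|² dz over the full domain.
The ratio of the moment integral to the normalization integral gives ⟨z⟩ = L/2.
Putting L = 7.46 gives 3.730.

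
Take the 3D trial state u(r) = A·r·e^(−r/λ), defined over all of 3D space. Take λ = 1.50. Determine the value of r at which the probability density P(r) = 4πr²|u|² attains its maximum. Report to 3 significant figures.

The maximum of P(r) = 4πr²|u|² occurs where its derivative vanishes.
This gives r = 2·λ.
With λ = 1.50, the most probable radial distance is 3.000.

r ≈ 3.00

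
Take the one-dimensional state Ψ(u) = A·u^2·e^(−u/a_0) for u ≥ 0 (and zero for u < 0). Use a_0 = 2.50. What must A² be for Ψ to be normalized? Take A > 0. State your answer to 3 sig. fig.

We need A² ∫|f|² du = 1, taking the integral from 0 to ∞.
Recall ∫₀^∞ u^m e^(−u/β) du = m!·β^(m+1), carrying out the integral gives A² · 3·a_0^5/4.
Hence A² = 1/[3·a_0^5/4].
With a_0 = 2.50: A² = 0.01365 and A = 0.1168.

A^2 ≈ 0.0137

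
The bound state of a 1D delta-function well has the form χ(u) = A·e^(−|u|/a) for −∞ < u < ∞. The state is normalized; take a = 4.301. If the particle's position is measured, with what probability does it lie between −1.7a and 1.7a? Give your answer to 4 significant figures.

|χ|² is the probability density, so P = ∫_{−1.7a}^{1.7a} |χ|² du.
Since A² = 1/(a), this is the region integral divided by the full normalization integral.
By symmetry take twice the u ≥ 0 contribution in numerator and denominator; the 2's cancel. Let t = u/a; then A² and the length scale cancel, so P = ∫_{0}^{1.7} e^(-2·t) dt ÷ ∫_{0}^{∞} e^(-2·t) dt.
Using ∫ e^(-2·t) dt = -e^(-2·t)/2, the numerator is 1/2 - e^(-17/5)/2 and the denominator is 1/2.
This works out to P = 0.96663.

P ≈ 0.9666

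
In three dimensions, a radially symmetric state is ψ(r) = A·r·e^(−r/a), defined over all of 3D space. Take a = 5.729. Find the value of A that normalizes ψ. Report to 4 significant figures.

Normalization requires ∫|ψ|² 4πr² dr = 1, integrated from 0 to ∞.
Using ∫₀^∞ rⁿ e^(−αr) dr = n!/αⁿ⁺¹, with ψ = A·r·e^(−r/a), the integral evaluates to A²·[3·π·a^5].
Setting this equal to 1 gives A² = 1/(3·π·a^5).
Substituting a = 5.729 gives A² = 0.000017192, so A = 0.0041464.

A ≈ 0.004146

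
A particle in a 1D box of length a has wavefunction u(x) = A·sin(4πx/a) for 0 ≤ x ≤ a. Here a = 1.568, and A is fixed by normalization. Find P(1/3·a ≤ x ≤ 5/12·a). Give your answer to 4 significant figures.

P ≈ 0.1522

P = ∫_{1/3·a}^{5/12·a} |u(x)|² dx.
Since A² = 1/(a/2), this is the region integral divided by the full normalization integral.
Substituting t = x/a, A² and the length scale cancel in the ratio: P = ∫_{1/3}^{5/12} sin(4·π·t)^2 dt / ∫_{0}^{1} sin(4·π·t)^2 dt.
An antiderivative of sin(4·π·t)^2 is t/2 - sin(4·π·t)·cos(4·π·t)/(8·π); evaluating from 1/3 to 5/12 gives √(3)/(16·π) + 1/24, while the full integral is 1/2.
This works out to P = (√(3)/8 + π/12)/π.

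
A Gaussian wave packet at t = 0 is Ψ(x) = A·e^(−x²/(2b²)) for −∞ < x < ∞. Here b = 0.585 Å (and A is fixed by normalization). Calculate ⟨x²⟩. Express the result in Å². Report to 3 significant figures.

⟨x^2⟩ ≈ 0.171 Å^2

The expectation value is the |Ψ|²-weighted average of x^2: ∫ x^2|Ψ|² dx.
Using the Gaussian integral ∫_{−∞}^{∞} e^(−αx²) dx = √(π/α), evaluating both integrals, ⟨x²⟩ = b^2/2.
With b = 0.585, ⟨x^2⟩ = 0.1711.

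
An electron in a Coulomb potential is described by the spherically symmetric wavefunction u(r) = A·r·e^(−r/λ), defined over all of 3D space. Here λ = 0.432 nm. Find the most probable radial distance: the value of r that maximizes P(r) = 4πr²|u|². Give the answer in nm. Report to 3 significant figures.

r ≈ 0.864 nm

Differentiate P(r) = 4πr²|u|² with respect to r and set to zero.
This gives r = 2·λ.
With λ = 0.432, the most probable radial distance is 0.8640 nm.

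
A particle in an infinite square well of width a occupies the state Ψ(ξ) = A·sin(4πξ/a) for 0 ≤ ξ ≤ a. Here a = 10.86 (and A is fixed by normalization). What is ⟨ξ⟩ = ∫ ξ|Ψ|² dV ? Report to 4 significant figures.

⟨ξ⟩ ≈ 5.430

By definition ⟨ξ⟩ = ∫ ξ |Ψ(ξ)|² dξ.
Since the A² factors cancel between numerator and denominator, ⟨ξ⟩ = a/2.
With a = 10.86, ⟨ξ⟩ = 5.4300.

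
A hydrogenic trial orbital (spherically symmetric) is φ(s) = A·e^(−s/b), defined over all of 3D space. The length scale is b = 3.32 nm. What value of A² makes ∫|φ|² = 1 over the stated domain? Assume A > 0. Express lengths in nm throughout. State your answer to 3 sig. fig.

A^2 ≈ 0.00870 nm^(-3)

The normalization condition is ∫|φ|² 4πs² ds = 1 from 0 to ∞.
In 3D with spherical symmetry the volume element is 4πs² ds.
Recall ∫₀^∞ s^m e^(−s/β) ds = m!·β^(m+1), with φ = A·e^(−s/b), the integral evaluates to A²·[π·b^3].
Hence A² = 1/[π·b^3].
Substituting b = 3.32 gives A² = 0.008698, so A = 0.09326.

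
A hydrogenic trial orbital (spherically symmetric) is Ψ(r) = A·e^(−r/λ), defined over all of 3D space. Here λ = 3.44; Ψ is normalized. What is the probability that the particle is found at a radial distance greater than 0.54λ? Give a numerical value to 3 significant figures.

With dV = 4πr²dr, the probability is ∫|Ψ|² dV over r > 0.54λ.
Normalization gives A² = 1/(π·λ^3).
In terms of u = r/λ (A², 4π and the length scale all cancel between numerator and denominator), P = [∫_{0.54}^{∞} u^2·e^(-2·u) du] / [∫_{0}^{∞} u^2·e^(-2·u) du].
An antiderivative of u^2·e^(-2·u) is -(2·u^2 + 2·u + 1)·e^(-2·u)/4; evaluating from 0.54 to ∞ gives 3329·e^(-27/25)/5000, while the full integral is 1/4.
Taking the ratio yields P = 0.9044.

P ≈ 0.904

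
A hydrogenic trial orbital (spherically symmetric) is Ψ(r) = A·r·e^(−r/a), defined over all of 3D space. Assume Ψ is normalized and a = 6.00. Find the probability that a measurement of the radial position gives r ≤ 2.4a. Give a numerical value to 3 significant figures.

With dV = 4πr²dr, the probability is ∫|Ψ|² dV over r ≤ 2.4a.
The full normalization integral is A²·[3·π·a^5] = 1, fixing A².
Let u = r/a; then A², 4π and the length scale all cancel, so P = ∫_{0}^{2.4} u^4·e^(-2·u) du ÷ ∫_{0}^{∞} u^4·e^(-2·u) du.
With ∫ u^4·e^(-2·u) du = -(u^4/2 + u^3 + 3·u^2/2 + 3·u/2 + 3/4)·e^(-2·u) + C, the region integral is ≈ 0.39281 and the full one is 3/4.
This evaluates to P = 0.5237.

P ≈ 0.524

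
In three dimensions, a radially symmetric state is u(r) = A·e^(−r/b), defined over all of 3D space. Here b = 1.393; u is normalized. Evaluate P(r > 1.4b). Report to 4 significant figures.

P ≈ 0.4695

P = ∫ |u|² 4πr² dr over r > 1.4b.
A² is fixed by ∫₀^∞ 4πr²|u|² dr = 1, i.e. A² = (π·b^3)^(−1).
In terms of t = r/b (A², 4π and the length scale all cancel between numerator and denominator), P = [∫_{1.4}^{∞} t^2·e^(-2·t) dt] / [∫_{0}^{∞} t^2·e^(-2·t) dt].
Using ∫ t^2·e^(-2·t) dt = -(2·t^2 + 2·t + 1)·e^(-2·t)/4, the numerator is 193·e^(-14/5)/100 and the denominator is 1/4.
This evaluates to P = 0.46945.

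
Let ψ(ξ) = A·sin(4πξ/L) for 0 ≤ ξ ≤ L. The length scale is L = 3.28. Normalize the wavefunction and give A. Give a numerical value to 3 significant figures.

A ≈ 0.781

The normalization condition is ∫|ψ|² dξ = 1 from 0 to L.
Using sin²θ = (1 − cos 2θ)/2, with ψ = A·sin(4πξ/L), the integral evaluates to A²·[L/2].
Hence A² = 1/[L/2].
Substituting L = 3.28 gives A² = 0.6098, so A = 0.7809.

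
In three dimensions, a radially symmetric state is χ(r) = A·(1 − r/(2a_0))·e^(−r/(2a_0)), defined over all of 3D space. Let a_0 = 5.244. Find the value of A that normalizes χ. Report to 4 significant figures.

A ≈ 0.01661

Require ∫ |χ|² 4πr² dr = 1 over the whole domain.
(Spherical symmetry: dV = 4πr² dr.)
Using ∫₀^∞ rⁿ e^(−αr) dr = n!/αⁿ⁺¹, ∫|χ|² 4πr² dr = A²·(8·π·a_0^3).
Setting this equal to 1 gives A² = 1/(8·π·a_0^3).
With a_0 = 5.244: A² = 0.00027591 and A = 0.016611.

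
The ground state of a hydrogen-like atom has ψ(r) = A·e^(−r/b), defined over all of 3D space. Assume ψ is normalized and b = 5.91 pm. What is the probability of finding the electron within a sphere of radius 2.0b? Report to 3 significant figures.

With dV = 4πr²dr, the probability is ∫|ψ|² dV over r ≤ 2.0b.
A² is fixed by ∫₀^∞ 4πr²|ψ|² dr = 1, i.e. A² = (π·b^3)^(−1).
Let u = r/b; then A², 4π and the length scale all cancel, so P = ∫_{0}^{2.0} u^2·e^(-2·u) du ÷ ∫_{0}^{∞} u^2·e^(-2·u) du.
Using ∫ u^2·e^(-2·u) du = -(2·u^2 + 2·u + 1)·e^(-2·u)/4, the numerator is 1/4 - 13·e^(-4)/4 and the denominator is 1/4.
Taking the ratio yields P = 0.7619.

P ≈ 0.762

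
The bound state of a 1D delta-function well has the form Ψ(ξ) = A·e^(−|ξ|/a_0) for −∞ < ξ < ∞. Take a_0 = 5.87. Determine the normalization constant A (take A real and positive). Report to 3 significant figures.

Normalization requires ∫|Ψ|² dξ = 1, integrated from −∞ to ∞.
∫|Ψ|² dξ = A²·(a_0).
Hence A² = 1/[a_0].
With a_0 = 5.87: A² = 0.1704 and A = 0.4127.

A ≈ 0.413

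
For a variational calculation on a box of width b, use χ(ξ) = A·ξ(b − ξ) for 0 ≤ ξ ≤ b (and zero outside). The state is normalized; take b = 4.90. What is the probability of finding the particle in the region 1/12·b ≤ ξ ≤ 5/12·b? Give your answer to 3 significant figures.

P ≈ 0.342

P = ∫_{1/12·b}^{5/12·b} |χ(ξ)|² dξ.
With A² fixed by ∫|χ|² = 1, i.e. A² = (b^5/30)^(−1), substitute and integrate.
Let u = ξ/b; then A² and the length scale cancel, so P = ∫_{1/12}^{5/12} u^2·(1 - u)^2 du ÷ ∫_{0}^{1} u^2·(1 - u)^2 du.
An antiderivative of u^2·(1 - u)^2 is u^3·(6·u^2 - 15·u + 10)/30; evaluating from 1/12 to 5/12 gives ≈ 0.011384, while the full integral is 1/30.
Evaluating gives P = 0.3415.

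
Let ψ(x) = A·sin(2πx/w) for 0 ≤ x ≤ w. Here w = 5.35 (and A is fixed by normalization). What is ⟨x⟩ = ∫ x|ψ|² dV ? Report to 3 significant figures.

⟨x⟩ ≈ 2.68

The expectation value is the |ψ|²-weighted average of x: ∫ x|ψ|² dx.
Since the A² factors cancel between numerator and denominator, ⟨x⟩ = w/2.
With w = 5.35, ⟨x⟩ = 2.675.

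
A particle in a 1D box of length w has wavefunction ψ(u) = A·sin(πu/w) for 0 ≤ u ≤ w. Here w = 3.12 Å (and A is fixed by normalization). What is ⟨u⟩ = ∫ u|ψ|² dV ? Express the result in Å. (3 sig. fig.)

⟨u⟩ ≈ 1.56 Å

⟨u⟩ = ∫ u |ψ|² du over the full domain.
With ∫₀^w sin²(nπu/w) du = w/2, the ratio of the moment integral to the normalization integral gives ⟨u⟩ = w/2.
Putting w = 3.12 gives 1.560.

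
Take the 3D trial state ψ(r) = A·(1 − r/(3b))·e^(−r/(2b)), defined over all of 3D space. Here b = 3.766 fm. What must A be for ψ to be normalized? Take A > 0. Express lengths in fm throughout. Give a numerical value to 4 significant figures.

The normalization condition is ∫|ψ|² 4πr² dr = 1 from 0 to ∞.
With ψ = A·(1 − r/(3b))·e^(−r/(2b)), the integral evaluates to A²·[8·π·b^3/3].
Substituting b = 3.766 gives A² = 0.0022348, so A = 0.047274.

A ≈ 0.04727 fm^(-3/2)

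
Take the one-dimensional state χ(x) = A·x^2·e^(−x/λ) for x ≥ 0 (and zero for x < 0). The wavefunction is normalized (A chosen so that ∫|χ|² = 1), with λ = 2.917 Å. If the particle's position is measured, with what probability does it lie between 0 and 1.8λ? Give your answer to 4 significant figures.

The probability is P = ∫ |χ|² dx over [0, 1.8λ].
With A² fixed by ∫|χ|² = 1, i.e. A² = (3·λ^5/4)^(−1), substitute and integrate.
In terms of u = x/λ (A² and the length scale cancel between numerator and denominator), P = [∫_{0}^{1.8} u^4·e^(-2·u) du] / [∫_{0}^{∞} u^4·e^(-2·u) du].
An antiderivative of u^4·e^(-2·u) is -(u^4/2 + u^3 + 3·u^2/2 + 3·u/2 + 3/4)·e^(-2·u); evaluating from 0 to 1.8 gives ≈ 0.220171, while the full integral is 3/4.
This works out to P = 0.29356.

P ≈ 0.2936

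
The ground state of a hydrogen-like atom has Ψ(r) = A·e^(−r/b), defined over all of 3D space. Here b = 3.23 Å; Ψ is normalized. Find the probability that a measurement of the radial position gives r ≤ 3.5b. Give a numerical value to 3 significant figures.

P ≈ 0.970

With dV = 4πr²dr, the probability is ∫|Ψ|² dV over r ≤ 3.5b.
A² is fixed by ∫₀^∞ 4πr²|Ψ|² dr = 1, i.e. A² = (π·b^3)^(−1).
Substituting u = r/b, A², 4π and the length scale all cancel in the ratio: P = ∫_{0}^{3.5} u^2·e^(-2·u) du / ∫_{0}^{∞} u^2·e^(-2·u) du.
An antiderivative of u^2·e^(-2·u) is -(2·u^2 + 2·u + 1)·e^(-2·u)/4; evaluating from 0 to 3.5 gives 1/4 - 65·e^(-7)/8, while the full integral is 1/4.
The region integral divided by the full integral gives P = 0.9704.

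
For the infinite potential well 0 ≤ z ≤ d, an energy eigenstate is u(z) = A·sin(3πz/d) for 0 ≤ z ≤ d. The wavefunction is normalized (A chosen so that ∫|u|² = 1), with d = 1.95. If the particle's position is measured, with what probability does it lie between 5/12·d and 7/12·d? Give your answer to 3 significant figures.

|u|² is the probability density, so P = ∫_{5/12·d}^{7/12·d} |u|² dz.
The normalization integral ∫|u|²dz over the whole domain equals d/2·A², and A² cancels in the ratio.
Let t = z/d; then A² and the length scale cancel, so P = ∫_{5/12}^{7/12} sin(3·π·t)^2 dt ÷ ∫_{0}^{1} sin(3·π·t)^2 dt.
An antiderivative of sin(3·π·t)^2 is t/2 - sin(6·π·t)/(12·π); evaluating from 5/12 to 7/12 gives 1/(6·π) + 1/12, while the full integral is 1/2.
Evaluating gives P = (2 + π)/(6·π).

P ≈ 0.273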